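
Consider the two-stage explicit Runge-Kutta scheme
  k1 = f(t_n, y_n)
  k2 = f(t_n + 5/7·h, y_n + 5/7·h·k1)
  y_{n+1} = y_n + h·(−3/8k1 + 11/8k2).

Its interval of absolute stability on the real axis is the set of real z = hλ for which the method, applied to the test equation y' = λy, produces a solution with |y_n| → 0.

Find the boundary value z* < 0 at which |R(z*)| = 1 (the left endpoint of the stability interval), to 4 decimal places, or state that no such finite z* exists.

left endpoint -1.0182.

With y'=λy (z=hλ):
  k1=λy_n ⇒ h·k1=z·y_n;  k2=λ(1+5/7z)y_n ⇒ h·k2=z(1+5/7z)y_n
  y_{n+1}/y_n = 1 − 3/8z + 11/8z(1+5/7z) = 1 + z + 55/56z²
  Hence R(z) = 1 + z + 55/56z².

Find x<0 with |R(x)|<1.
x=-0.86: |R|=0.8664
R=1: x+55/56x²=0 ⇒ x=−56/55=-1.0182; min R=1−1/(4·55/56)=0.7455>−1
Confirm numerically:
  x=-0.740: |R|=0.79782 <1
  x=-0.685: |R|=0.77585 <1
  x=-0.668: |R|=0.77026 <1
  x=-0.574: |R|=0.74959 <1
  x=-1.618: |R|=1.95318 >1
  x=-1.434: |R|=1.58564 >1
Stable set (-1.0182, 0).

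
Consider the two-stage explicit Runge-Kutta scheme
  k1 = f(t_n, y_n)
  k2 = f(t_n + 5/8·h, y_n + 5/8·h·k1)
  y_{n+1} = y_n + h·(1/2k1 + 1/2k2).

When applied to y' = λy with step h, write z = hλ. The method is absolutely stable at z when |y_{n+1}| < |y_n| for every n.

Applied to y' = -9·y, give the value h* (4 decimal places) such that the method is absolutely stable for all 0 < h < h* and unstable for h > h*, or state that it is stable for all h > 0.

(-3.2000,0); λ=-9 ⇒ h* = (16/5)/9 = 0.3556.

With y'=λy (z=hλ):
  k1=λy_n ⇒ h·k1=z·y_n;  k2=λ(1+5/8z)y_n ⇒ h·k2=z(1+5/8z)y_n
  y_{n+1}/y_n = 1 + 1/2z + 1/2z(1+5/8z) = 1 + z + 5/16z²
  R(z) = 1 + z + 5/16z².

Solve |R(x)|<1 on ℝ⁻.
x=-0.36: |R|=0.6805
R=1: x+5/16x²=0 ⇒ x=−16/5=-3.2000; min R=1−1/(4·5/16)=0.2000>−1
Confirm numerically:
  x=-2.401: |R|=0.40050 <1
  x=-1.944: |R|=0.23698 <1
  x=-1.572: |R|=0.20024 <1
  x=-1.521: |R|=0.20195 <1
  x=-3.734: |R|=1.62311 >1
  x=-3.515: |R|=1.34601 >1
So |R|<1 on (-3.2000, 0).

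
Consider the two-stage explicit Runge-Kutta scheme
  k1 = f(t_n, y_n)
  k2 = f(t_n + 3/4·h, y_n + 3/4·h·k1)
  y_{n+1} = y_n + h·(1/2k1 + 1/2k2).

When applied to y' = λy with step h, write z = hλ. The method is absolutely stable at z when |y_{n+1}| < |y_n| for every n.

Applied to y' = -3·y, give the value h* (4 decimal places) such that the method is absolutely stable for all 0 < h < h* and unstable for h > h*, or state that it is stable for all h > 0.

With y'=λy (z=hλ):
  k1=λy_n ⇒ h·k1=z·y_n;  k2=λ(1+3/4z)y_n ⇒ h·k2=z(1+3/4z)y_n
  y_{n+1}/y_n = 1 + 1/2z + 1/2z(1+3/4z) = 1 + z + 3/8z²
  R(z) = 1 + z + 3/8z².

Find x<0 with |R(x)|<1.
x=-1.15: |R|=0.3459
R=1: x+3/8x²=0 ⇒ x=−8/3=-2.6667; min R=1−1/(4·3/8)=0.3333>−1
Confirm numerically:
  x=-2.564: |R|=0.90129 <1
  x=-2.230: |R|=0.63484 <1
  x=-2.032: |R|=0.51638 <1
  x=-3.036: |R|=1.42049 >1
  x=-2.966: |R|=1.33293 >1
So |R|<1 on (-2.6667, 0).

(-2.6667,0); λ=-3 ⇒ h* = (8/3)/3 = 0.8889.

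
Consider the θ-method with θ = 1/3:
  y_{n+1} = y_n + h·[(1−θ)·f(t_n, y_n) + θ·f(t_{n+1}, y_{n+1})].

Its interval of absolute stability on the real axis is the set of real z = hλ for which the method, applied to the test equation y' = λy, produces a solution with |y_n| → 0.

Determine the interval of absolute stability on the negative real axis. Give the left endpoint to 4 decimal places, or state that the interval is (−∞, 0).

z∈(-6.0000,0).

On y'=λy, z=hλ:
  y_{n+1} = y_n + z·[2/3·y_n + 1/3·y_{n+1}] ⇒ (1 − 1/3z)y_{n+1} = (1 + 2/3z)y_n
  ⇒ R(z) = (1 + 2/3z)/(1 − 1/3z).

Solve |R(x)|<1 on ℝ⁻.
x=-0.98: |R|=0.2613
R=−1: 1+2/3x = −1+1/3x ⇒ -1/3x=2 ⇒ x=2/(-1/3)=-6.0000
Confirm numerically:
  x=-5.684: |R|=0.96361 <1
  x=-3.745: |R|=0.66568 <1
  x=-2.592: |R|=0.39056 <1
  x=-6.589: |R|=1.06142 >1
  x=-6.477: |R|=1.05033 >1
  x=-6.109: |R|=1.01197 >1
Stable set (-6.0000, 0).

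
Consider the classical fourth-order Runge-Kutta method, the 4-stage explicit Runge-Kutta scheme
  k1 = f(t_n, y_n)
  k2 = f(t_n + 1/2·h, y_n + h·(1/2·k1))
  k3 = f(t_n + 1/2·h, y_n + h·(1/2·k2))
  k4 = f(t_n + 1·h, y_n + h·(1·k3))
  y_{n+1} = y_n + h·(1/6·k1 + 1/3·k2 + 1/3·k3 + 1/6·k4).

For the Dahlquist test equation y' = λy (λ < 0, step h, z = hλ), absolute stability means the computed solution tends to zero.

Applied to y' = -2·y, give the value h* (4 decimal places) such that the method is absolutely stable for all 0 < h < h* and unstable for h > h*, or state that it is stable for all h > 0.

(-2.7853,0); λ=-2 ⇒ h* = 1.3926.

On y'=λy, z=hλ:
  order 4, 4-stage ⇒ R(z)=1+z+z^2/2+z^3/6+z^4/24
  (e.g. R(-0.64)=0.52810, |R|=0.52810)

Boundary: |R(x)|=1, x<0.
x=-0.64: |R|=0.5281
|R(-2.44)|=0.5926 |R(-1.75)|=0.2788 |R(-0.77)|=0.4650
Bisect:
  x_lo=-3.5464 |R|=2.8992  x_hi=-0.1093 |R|=0.8965
  mid=-1.82787 |R|=0.28996 →hi
  mid=-2.68715 |R|=0.86184 →hi
  mid=-3.11680 |R|=1.62618 →lo
  mid=-2.90198 |R|=1.19065 →lo
  mid=-2.79456 |R|=1.01407 →lo
  mid=-2.74086 |R|=0.93505 →hi
  mid=-2.76771 |R|=0.97381 →hi
  mid=-2.78114 |R|=0.99375 →hi
  mid=-2.78785 |R|=1.00386 →lo
  ...
  [-2.78533,-2.78512] ⇒ x*=-2.7853
Stable set (-2.7853, 0).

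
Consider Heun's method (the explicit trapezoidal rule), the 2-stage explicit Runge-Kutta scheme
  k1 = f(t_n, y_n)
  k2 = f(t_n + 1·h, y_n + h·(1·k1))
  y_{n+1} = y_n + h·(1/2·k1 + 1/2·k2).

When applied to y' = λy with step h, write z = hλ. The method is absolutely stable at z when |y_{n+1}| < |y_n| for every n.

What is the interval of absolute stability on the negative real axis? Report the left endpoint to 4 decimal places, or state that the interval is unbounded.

(-2.0000, 0).

Test eqn y'=λy, z=hλ:
  order 2, 2-stage ⇒ R(z)=1+z+z^2/2
  (e.g. R(-0.47)=0.64045, |R|=0.64045)

Find x<0 with |R(x)|<1.
x=-0.47: |R|=0.6404
|R(-1.85)|=0.8613 |R(-1.34)|=0.5578 |R(-1.23)|=0.5264
Bisect:
  x_lo=-2.6944 |R|=1.9355  x_hi=-0.3346 |R|=0.7214
  mid=-1.51450 |R|=0.63236 →hi
  mid=-2.10445 |R|=1.10990 →lo
  mid=-1.80947 |R|=0.82762 →hi
  mid=-1.95696 |R|=0.95789 →hi
  mid=-2.03071 |R|=1.03118 →lo
  mid=-1.99383 |R|=0.99385 →hi
  mid=-2.01227 |R|=1.01234 →lo
  mid=-2.00305 |R|=1.00306 →lo
  mid=-1.99844 |R|=0.99844 →hi
  mid=-2.00075 |R|=1.00075 →lo
  ...
  [-2.00003,-1.99988] ⇒ x*=-2.0000
Stable set (-2.0000, 0).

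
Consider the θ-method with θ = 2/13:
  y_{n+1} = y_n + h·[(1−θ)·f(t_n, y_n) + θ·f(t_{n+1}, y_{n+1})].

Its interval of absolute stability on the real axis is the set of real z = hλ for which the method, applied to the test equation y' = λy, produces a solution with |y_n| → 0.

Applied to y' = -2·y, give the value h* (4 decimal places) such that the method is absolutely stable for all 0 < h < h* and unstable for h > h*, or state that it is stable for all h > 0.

On y'=λy, z=hλ:
  y_{n+1} = y_n + z·[11/13·y_n + 2/13·y_{n+1}] ⇒ (1 − 2/13z)y_{n+1} = (1 + 11/13z)y_n
  so R(z) = (1 + 11/13z)/(1 − 2/13z).

Solve |R(x)|<1 on ℝ⁻.
x=-0.81: |R|=0.2798
R=−1: 1+11/13x = −1+2/13x ⇒ -9/13x=2 ⇒ x=2/(-9/13)=-2.8889
Confirm numerically:
  x=-1.958: |R|=0.50473 <1
  x=-1.746: |R|=0.37630 <1
  x=-1.602: |R|=0.28524 <1
  x=-3.078: |R|=1.08885 >1
  x=-2.956: |R|=1.03194 >1
So |R|<1 on (-2.8889, 0).

(-2.8889,0); λ=-2 ⇒ h* = (26/9)/2 = 1.4444.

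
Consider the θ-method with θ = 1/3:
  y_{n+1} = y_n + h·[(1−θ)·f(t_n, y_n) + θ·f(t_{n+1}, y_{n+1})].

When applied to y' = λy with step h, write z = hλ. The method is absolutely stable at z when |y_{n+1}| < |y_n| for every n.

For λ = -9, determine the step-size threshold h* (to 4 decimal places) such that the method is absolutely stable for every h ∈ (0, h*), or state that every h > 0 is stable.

(-6.0000,0); λ=-9 ⇒ h* = (6)/9 = 0.6667.

On y'=λy, z=hλ:
  y_{n+1} = y_n + z·[2/3·y_n + 1/3·y_{n+1}] ⇒ (1 − 1/3z)y_{n+1} = (1 + 2/3z)y_n
  ⇒ R(z) = (1 + 2/3z)/(1 − 1/3z).

Need |R(x)|<1, x<0.
x=-1.8: |R|=0.1250
R=−1: 1+2/3x = −1+1/3x ⇒ -1/3x=2 ⇒ x=2/(-1/3)=-6.0000
Confirm numerically:
  x=-5.356: |R|=0.92293 <1
  x=-5.091: |R|=0.88765 <1
  x=-4.471: |R|=0.79534 <1
  x=-6.323: |R|=1.03465 >1
  x=-6.130: |R|=1.01424 >1
  x=-6.023: |R|=1.00255 >1
Interval (-6.0000, 0).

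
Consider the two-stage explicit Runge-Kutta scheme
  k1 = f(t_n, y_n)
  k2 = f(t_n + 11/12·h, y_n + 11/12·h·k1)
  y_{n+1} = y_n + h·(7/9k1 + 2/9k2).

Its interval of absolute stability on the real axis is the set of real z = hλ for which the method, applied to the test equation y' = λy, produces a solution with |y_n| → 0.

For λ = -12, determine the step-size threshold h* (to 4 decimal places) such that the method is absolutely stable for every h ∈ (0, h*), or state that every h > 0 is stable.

(-4.9091,0); λ=-12 ⇒ h* = (54/11)/12 = 0.4091.

With y'=λy (z=hλ):
  k1=λy_n ⇒ h·k1=z·y_n;  k2=λ(1+11/12z)y_n ⇒ h·k2=z(1+11/12z)y_n
  y_{n+1}/y_n = 1 + 7/9z + 2/9z(1+11/12z) = 1 + z + 11/54z²
  ⇒ R(z) = 1 + z + 11/54z².

Boundary: |R(x)|=1, x<0.
x=-0.74: |R|=0.3715
R=1: x+11/54x²=0 ⇒ x=−54/11=-4.9091; min R=1−1/(4·11/54)=-0.2273>−1
Confirm numerically:
  x=-4.449: |R|=0.58303 <1
  x=-3.912: |R|=0.20543 <1
  x=-2.899: |R|=0.18703 <1
  x=-5.360: |R|=1.49233 >1
  x=-5.177: |R|=1.28253 >1
So |R|<1 on (-4.9091, 0).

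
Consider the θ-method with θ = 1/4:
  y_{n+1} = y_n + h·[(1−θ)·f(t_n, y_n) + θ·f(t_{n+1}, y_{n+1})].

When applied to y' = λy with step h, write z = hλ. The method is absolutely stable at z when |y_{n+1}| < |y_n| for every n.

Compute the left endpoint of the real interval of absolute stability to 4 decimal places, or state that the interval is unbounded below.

Test eqn y'=λy, z=hλ:
  y_{n+1} = y_n + z·[3/4·y_n + 1/4·y_{n+1}] ⇒ (1 − 1/4z)y_{n+1} = (1 + 3/4z)y_n
  Hence R(z) = (1 + 3/4z)/(1 − 1/4z).

Find x<0 with |R(x)|<1.
x=-0.8: |R|=0.3333
R=−1: 1+3/4x = −1+1/4x ⇒ -1/2x=2 ⇒ x=2/(-1/2)=-4.0000
Confirm numerically:
  x=-3.304: |R|=0.80942 <1
  x=-3.027: |R|=0.72307 <1
  x=-1.853: |R|=0.26636 <1
  x=-4.565: |R|=1.13193 >1
  x=-4.407: |R|=1.09682 >1
  x=-4.389: |R|=1.09274 >1
Interval (-4.0000, 0).

left endpoint -4.0000.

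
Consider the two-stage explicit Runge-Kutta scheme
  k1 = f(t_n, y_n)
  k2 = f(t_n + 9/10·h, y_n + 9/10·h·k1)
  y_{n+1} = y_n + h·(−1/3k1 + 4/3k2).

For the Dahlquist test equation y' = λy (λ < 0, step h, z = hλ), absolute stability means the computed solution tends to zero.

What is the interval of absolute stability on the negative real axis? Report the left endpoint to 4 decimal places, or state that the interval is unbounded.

(-0.8333, 0).

On y'=λy, z=hλ:
  k1=λy_n ⇒ h·k1=z·y_n;  k2=λ(1+9/10z)y_n ⇒ h·k2=z(1+9/10z)y_n
  y_{n+1}/y_n = 1 − 1/3z + 4/3z(1+9/10z) = 1 + z + 6/5z²
  Hence R(z) = 1 + z + 6/5z².

Boundary: |R(x)|=1, x<0.
x=-1.71: |R|=2.7989
R=1: x+6/5x²=0 ⇒ x=−5/6=-0.8333; min R=1−1/(4·6/5)=0.7917>−1
Confirm numerically:
  x=-0.712: |R|=0.89633 <1
  x=-0.684: |R|=0.87743 <1
  x=-0.477: |R|=0.79603 <1
  x=-1.296: |R|=1.71954 >1
  x=-0.981: |R|=1.17383 >1
  x=-0.894: |R|=1.06508 >1
Interval (-0.8333, 0).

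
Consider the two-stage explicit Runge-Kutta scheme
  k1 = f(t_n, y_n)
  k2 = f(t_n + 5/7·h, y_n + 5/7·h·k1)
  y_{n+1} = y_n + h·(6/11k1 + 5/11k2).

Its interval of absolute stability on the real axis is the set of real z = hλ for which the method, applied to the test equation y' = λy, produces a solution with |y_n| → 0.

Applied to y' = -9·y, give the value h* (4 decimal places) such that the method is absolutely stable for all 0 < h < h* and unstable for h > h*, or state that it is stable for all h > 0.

(-3.0800,0); λ=-9 ⇒ h* = (77/25)/9 = 0.3422.

On y'=λy, z=hλ:
  k1=λy_n ⇒ h·k1=z·y_n;  k2=λ(1+5/7z)y_n ⇒ h·k2=z(1+5/7z)y_n
  y_{n+1}/y_n = 1 + 6/11z + 5/11z(1+5/7z) = 1 + z + 25/77z²
  R(z) = 1 + z + 25/77z².

Need |R(x)|<1, x<0.
x=-0.34: |R|=0.6975
R=1: x+25/77x²=0 ⇒ x=−77/25=-3.0800; min R=1−1/(4·25/77)=0.2300>−1
Confirm numerically:
  x=-2.420: |R|=0.48143 <1
  x=-1.898: |R|=0.27161 <1
  x=-1.428: |R|=0.23407 <1
  x=-3.364: |R|=1.31019 >1
  x=-3.338: |R|=1.27961 >1
  x=-3.299: |R|=1.23457 >1
So |R|<1 on (-3.0800, 0).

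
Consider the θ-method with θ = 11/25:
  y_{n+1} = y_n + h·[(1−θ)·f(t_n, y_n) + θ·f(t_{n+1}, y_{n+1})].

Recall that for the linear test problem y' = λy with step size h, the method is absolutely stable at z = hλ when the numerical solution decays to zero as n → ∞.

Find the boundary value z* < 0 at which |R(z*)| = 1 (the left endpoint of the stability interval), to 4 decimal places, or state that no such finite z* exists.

On y'=λy, z=hλ:
  y_{n+1} = y_n + z·[14/25·y_n + 11/25·y_{n+1}] ⇒ (1 − 11/25z)y_{n+1} = (1 + 14/25z)y_n
  ⇒ R(z) = (1 + 14/25z)/(1 − 11/25z).

Need |R(x)|<1, x<0.
x=-0.94: |R|=0.3350
R=−1: 1+14/25x = −1+11/25x ⇒ -3/25x=2 ⇒ x=2/(-3/25)=-16.6667
Confirm numerically:
  x=-15.978: |R|=0.98971 <1
  x=-12.954: |R|=0.93350 <1
  x=-11.819: |R|=0.90618 <1
  x=-10.389: |R|=0.86478 <1
  x=-17.250: |R|=1.00815 >1
  x=-16.755: |R|=1.00127 >1
  x=-16.690: |R|=1.00034 >1
Interval (-16.6667, 0).

z* = -16.6667.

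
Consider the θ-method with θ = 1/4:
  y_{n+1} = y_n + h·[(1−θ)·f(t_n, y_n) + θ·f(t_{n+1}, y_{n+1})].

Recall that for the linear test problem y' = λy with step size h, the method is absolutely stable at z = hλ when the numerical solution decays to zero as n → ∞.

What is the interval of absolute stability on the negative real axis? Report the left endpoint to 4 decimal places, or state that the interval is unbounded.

(-4.0000, 0).

With y'=λy (z=hλ):
  y_{n+1} = y_n + z·[3/4·y_n + 1/4·y_{n+1}] ⇒ (1 − 1/4z)y_{n+1} = (1 + 3/4z)y_n
  Hence R(z) = (1 + 3/4z)/(1 − 1/4z).

Find x<0 with |R(x)|<1.
x=-1.06: |R|=0.1621
R=−1: 1+3/4x = −1+1/4x ⇒ -1/2x=2 ⇒ x=2/(-1/2)=-4.0000
Confirm numerically:
  x=-3.620: |R|=0.90026 <1
  x=-3.011: |R|=0.71787 <1
  x=-2.613: |R|=0.58052 <1
  x=-2.542: |R|=0.55426 <1
  x=-4.569: |R|=1.13280 >1
  x=-4.159: |R|=1.03898 >1
Interval (-4.0000, 0).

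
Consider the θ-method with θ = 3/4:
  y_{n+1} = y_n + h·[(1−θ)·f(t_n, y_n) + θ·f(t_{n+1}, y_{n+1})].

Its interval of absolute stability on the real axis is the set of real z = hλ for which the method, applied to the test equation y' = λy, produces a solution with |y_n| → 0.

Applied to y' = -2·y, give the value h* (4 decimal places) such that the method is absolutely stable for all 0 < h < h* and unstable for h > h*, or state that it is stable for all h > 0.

unbounded; (−∞, 0). Any h>0 works for λ=-2.

On y'=λy, z=hλ:
  y_{n+1} = y_n + z·[1/4·y_n + 3/4·y_{n+1}] ⇒ (1 − 3/4z)y_{n+1} = (1 + 1/4z)y_n
  ⇒ R(z) = (1 + 1/4z)/(1 − 3/4z).

Solve |R(x)|<1 on ℝ⁻.
x=-1.68: |R|=0.2566
x=-2: |R|=0.2000
x=-10: |R|=0.1765
x=-100: |R|=0.3158
θ=3/4≥1/2 ⇒ |1+1/4x|<|1−3/4x| ∀x<0 ⇒ stable on all of ℝ⁻.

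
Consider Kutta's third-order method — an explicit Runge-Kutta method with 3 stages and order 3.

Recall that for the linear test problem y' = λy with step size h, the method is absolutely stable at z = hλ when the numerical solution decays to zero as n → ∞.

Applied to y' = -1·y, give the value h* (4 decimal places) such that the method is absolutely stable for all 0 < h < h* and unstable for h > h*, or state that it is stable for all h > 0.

(-2.5127,0); λ=-1 ⇒ h* = 2.5127.

With y'=λy (z=hλ):
  order 3, 3-stage ⇒ R(z)=1+z+z^2/2+z^3/6
  (e.g. R(-0.85)=0.40890, |R|=0.40890)

Need |R(x)|<1, x<0.
x=-0.85: |R|=0.4089
|R(-2.42)|=0.8539 |R(-1.27)|=0.1951 |R(-0.55)|=0.5735
Bisect:
  x_lo=-3.1555 |R|=2.4134  x_hi=-0.2370 |R|=0.7889
  mid=-1.69622 |R|=0.07102 →hi
  mid=-2.42583 |R|=0.86271 →hi
  mid=-2.79064 |R|=1.51891 →lo
  mid=-2.60824 |R|=1.16405 →lo
  mid=-2.51704 |R|=1.00707 →lo
  mid=-2.47144 |R|=0.93336 →hi
  mid=-2.49424 |R|=0.96983 →hi
  ...
  [-2.51276,-2.51258] ⇒ x*=-2.5127
So |R|<1 on (-2.5127, 0).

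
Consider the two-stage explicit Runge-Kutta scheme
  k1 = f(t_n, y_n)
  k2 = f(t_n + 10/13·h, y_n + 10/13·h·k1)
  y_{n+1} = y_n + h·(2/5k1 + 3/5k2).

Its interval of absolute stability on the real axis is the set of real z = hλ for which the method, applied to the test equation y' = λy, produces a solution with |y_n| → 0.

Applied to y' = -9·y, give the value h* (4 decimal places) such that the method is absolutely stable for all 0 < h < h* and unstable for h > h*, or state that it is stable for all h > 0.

(-2.1667,0); λ=-9 ⇒ h* = (13/6)/9 = 0.2407.

Set f=λy, z=hλ:
  k1=λy_n ⇒ h·k1=z·y_n;  k2=λ(1+10/13z)y_n ⇒ h·k2=z(1+10/13z)y_n
  y_{n+1}/y_n = 1 + 2/5z + 3/5z(1+10/13z) = 1 + z + 6/13z²
  R(z) = 1 + z + 6/13z².

Solve |R(x)|<1 on ℝ⁻.
x=-1.3: |R|=0.4800
R=1: x+6/13x²=0 ⇒ x=−13/6=-2.1667; min R=1−1/(4·6/13)=0.4583>−1
Confirm numerically:
  x=-1.775: |R|=0.67913 <1
  x=-1.188: |R|=0.46339 <1
  x=-0.895: |R|=0.47470 <1
  x=-2.352: |R|=1.20119 >1
  x=-2.327: |R|=1.17220 >1
Interval (-2.1667, 0).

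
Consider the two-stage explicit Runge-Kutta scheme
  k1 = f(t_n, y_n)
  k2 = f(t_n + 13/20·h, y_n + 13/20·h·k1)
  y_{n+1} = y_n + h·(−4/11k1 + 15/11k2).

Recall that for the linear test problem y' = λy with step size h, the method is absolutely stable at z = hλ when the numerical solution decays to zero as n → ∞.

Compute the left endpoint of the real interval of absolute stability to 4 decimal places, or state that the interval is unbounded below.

On y'=λy, z=hλ:
  k1=λy_n ⇒ h·k1=z·y_n;  k2=λ(1+13/20z)y_n ⇒ h·k2=z(1+13/20z)y_n
  y_{n+1}/y_n = 1 − 4/11z + 15/11z(1+13/20z) = 1 + z + 39/44z²
  so R(z) = 1 + z + 39/44z².

Boundary: |R(x)|=1, x<0.
x=-0.45: |R|=0.7295
R=1: x+39/44x²=0 ⇒ x=−44/39=-1.1282; min R=1−1/(4·39/44)=0.7179>−1
Confirm numerically:
  x=-1.105: |R|=0.97727 <1
  x=-0.650: |R|=0.72449 <1
  x=-0.600: |R|=0.71909 <1
  x=-1.520: |R|=1.52785 >1
  x=-1.450: |R|=1.41358 >1
  x=-1.369: |R|=1.29219 >1
So |R|<1 on (-1.1282, 0).

z* = -1.1282.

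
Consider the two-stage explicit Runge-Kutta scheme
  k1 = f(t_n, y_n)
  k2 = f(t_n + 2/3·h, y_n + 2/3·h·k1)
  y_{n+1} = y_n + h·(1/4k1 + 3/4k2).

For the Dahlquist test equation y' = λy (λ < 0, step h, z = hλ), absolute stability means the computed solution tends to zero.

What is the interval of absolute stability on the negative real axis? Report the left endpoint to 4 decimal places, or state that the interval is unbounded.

(-2.0000, 0).

With y'=λy (z=hλ):
  k1=λy_n ⇒ h·k1=z·y_n;  k2=λ(1+2/3z)y_n ⇒ h·k2=z(1+2/3z)y_n
  y_{n+1}/y_n = 1 + 1/4z + 3/4z(1+2/3z) = 1 + z + 1/2z²
  so R(z) = 1 + z + 1/2z².

Boundary: |R(x)|=1, x<0.
x=-1.33: |R|=0.5544
R=1: x+1/2x²=0 ⇒ x=−2=-2.0000; min R=1−1/(4·1/2)=0.5000>−1
Confirm numerically:
  x=-1.703: |R|=0.74710 <1
  x=-0.961: |R|=0.50076 <1
  x=-0.832: |R|=0.51411 <1
  x=-2.573: |R|=1.73716 >1
  x=-2.309: |R|=1.35674 >1
  x=-2.195: |R|=1.21401 >1
Interval (-2.0000, 0).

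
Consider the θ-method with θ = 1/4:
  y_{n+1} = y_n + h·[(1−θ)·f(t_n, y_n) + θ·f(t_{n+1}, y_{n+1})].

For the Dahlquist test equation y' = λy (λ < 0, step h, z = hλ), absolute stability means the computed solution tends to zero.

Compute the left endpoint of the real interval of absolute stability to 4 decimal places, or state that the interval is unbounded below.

Test eqn y'=λy, z=hλ:
  y_{n+1} = y_n + z·[3/4·y_n + 1/4·y_{n+1}] ⇒ (1 − 1/4z)y_{n+1} = (1 + 3/4z)y_n
  ⇒ R(z) = (1 + 3/4z)/(1 − 1/4z).

Find x<0 with |R(x)|<1.
x=-1.17: |R|=0.0948
R=−1: 1+3/4x = −1+1/4x ⇒ -1/2x=2 ⇒ x=2/(-1/2)=-4.0000
Confirm numerically:
  x=-3.740: |R|=0.93282 <1
  x=-3.688: |R|=0.91883 <1
  x=-3.611: |R|=0.89778 <1
  x=-2.139: |R|=0.39371 <1
  x=-4.396: |R|=1.09433 >1
  x=-4.319: |R|=1.07669 >1
  x=-4.263: |R|=1.06366 >1
So |R|<1 on (-4.0000, 0).

left endpoint -4.0000.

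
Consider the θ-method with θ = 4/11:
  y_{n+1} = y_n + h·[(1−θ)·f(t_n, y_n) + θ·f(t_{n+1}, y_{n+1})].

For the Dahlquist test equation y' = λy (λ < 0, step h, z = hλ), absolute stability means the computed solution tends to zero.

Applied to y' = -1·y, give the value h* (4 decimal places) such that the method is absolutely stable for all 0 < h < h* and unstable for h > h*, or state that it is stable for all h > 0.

(-7.3333,0); λ=-1 ⇒ h* = (22/3)/1 = 7.3333.

On y'=λy, z=hλ:
  y_{n+1} = y_n + z·[7/11·y_n + 4/11·y_{n+1}] ⇒ (1 − 4/11z)y_{n+1} = (1 + 7/11z)y_n
  R(z) = (1 + 7/11z)/(1 − 4/11z).

Need |R(x)|<1, x<0.
x=-0.74: |R|=0.4169
R=−1: 1+7/11x = −1+4/11x ⇒ -3/11x=2 ⇒ x=2/(-3/11)=-7.3333
Confirm numerically:
  x=-3.753: |R|=0.58708 <1
  x=-3.744: |R|=0.58546 <1
  x=-3.318: |R|=0.50371 <1
  x=-7.730: |R|=1.02839 >1
  x=-7.697: |R|=1.02611 >1
  x=-7.537: |R|=1.01485 >1
So |R|<1 on (-7.3333, 0).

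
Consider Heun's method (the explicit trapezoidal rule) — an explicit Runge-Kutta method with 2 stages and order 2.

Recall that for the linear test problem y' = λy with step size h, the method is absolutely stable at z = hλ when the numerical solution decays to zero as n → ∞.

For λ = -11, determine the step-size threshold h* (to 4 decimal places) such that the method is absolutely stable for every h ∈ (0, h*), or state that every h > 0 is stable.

(-2.0000,0); λ=-11 ⇒ h* = 0.1818.

On y'=λy, z=hλ:
  order 2, 2-stage ⇒ R(z)=1+z+z^2/2
  (e.g. R(-1.08)=0.50320, |R|=0.50320)

Boundary: |R(x)|=1, x<0.
x=-1.08: |R|=0.5032
|R(-1.83)|=0.8445 |R(-1.47)|=0.6104 |R(-1.29)|=0.5421
Bisect:
  x_lo=-2.6744 |R|=1.9018  x_hi=-0.1926 |R|=0.8259
  mid=-1.43353 |R|=0.59397 →hi
  mid=-2.05397 |R|=1.05543 →lo
  mid=-1.74375 |R|=0.77658 →hi
  mid=-1.89886 |R|=0.90398 →hi
  mid=-1.97642 |R|=0.97670 →hi
  mid=-2.01519 |R|=1.01531 →lo
  mid=-1.99581 |R|=0.99581 →hi
  ...
  [-2.00005,-1.99990] ⇒ x*=-2.0000
So |R|<1 on (-2.0000, 0).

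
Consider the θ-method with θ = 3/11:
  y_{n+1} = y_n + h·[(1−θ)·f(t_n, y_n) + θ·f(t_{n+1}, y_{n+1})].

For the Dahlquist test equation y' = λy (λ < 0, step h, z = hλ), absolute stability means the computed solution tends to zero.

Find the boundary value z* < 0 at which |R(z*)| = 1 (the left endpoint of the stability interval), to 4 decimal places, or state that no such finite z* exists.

With y'=λy (z=hλ):
  y_{n+1} = y_n + z·[8/11·y_n + 3/11·y_{n+1}] ⇒ (1 − 3/11z)y_{n+1} = (1 + 8/11z)y_n
  ⇒ R(z) = (1 + 8/11z)/(1 − 3/11z).

Find x<0 with |R(x)|<1.
x=-0.54: |R|=0.5293
R=−1: 1+8/11x = −1+3/11x ⇒ -5/11x=2 ⇒ x=2/(-5/11)=-4.4000
Confirm numerically:
  x=-4.129: |R|=0.94206 <1
  x=-3.090: |R|=0.67686 <1
  x=-2.967: |R|=0.63997 <1
  x=-1.794: |R|=0.20461 <1
  x=-4.817: |R|=1.08192 >1
  x=-4.718: |R|=1.06321 >1
  x=-4.706: |R|=1.06091 >1
So |R|<1 on (-4.4000, 0).

left endpoint -4.4000.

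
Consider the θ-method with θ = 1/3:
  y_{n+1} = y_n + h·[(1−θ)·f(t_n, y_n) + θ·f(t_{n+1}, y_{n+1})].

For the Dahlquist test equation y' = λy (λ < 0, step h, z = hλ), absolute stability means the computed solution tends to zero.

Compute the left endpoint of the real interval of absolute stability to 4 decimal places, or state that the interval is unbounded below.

Test eqn y'=λy, z=hλ:
  y_{n+1} = y_n + z·[2/3·y_n + 1/3·y_{n+1}] ⇒ (1 − 1/3z)y_{n+1} = (1 + 2/3z)y_n
  Hence R(z) = (1 + 2/3z)/(1 − 1/3z).

Need |R(x)|<1, x<0.
x=-0.61: |R|=0.4931
R=−1: 1+2/3x = −1+1/3x ⇒ -1/3x=2 ⇒ x=2/(-1/3)=-6.0000
Confirm numerically:
  x=-5.635: |R|=0.95773 <1
  x=-5.422: |R|=0.93137 <1
  x=-2.946: |R|=0.48638 <1
  x=-6.351: |R|=1.03754 >1
  x=-6.233: |R|=1.02524 >1
  x=-6.151: |R|=1.01650 >1
Interval (-6.0000, 0).

z* = -6.0000.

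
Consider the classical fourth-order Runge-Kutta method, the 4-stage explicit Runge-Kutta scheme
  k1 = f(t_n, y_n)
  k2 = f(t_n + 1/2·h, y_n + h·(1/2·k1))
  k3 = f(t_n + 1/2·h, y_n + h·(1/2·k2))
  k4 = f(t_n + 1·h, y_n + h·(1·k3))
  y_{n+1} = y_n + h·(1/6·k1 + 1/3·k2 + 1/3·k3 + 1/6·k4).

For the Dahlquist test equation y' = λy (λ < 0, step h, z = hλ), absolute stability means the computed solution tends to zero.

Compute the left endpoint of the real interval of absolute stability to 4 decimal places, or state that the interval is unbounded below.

left endpoint -2.7853.

Test eqn y'=λy, z=hλ:
  order 4, 4-stage ⇒ R(z)=1+z+z^2/2+z^3/6+z^4/24
  (e.g. R(-1.57)=0.27062, |R|=0.27062)

Find x<0 with |R(x)|<1.
x=-1.57: |R|=0.2706
|R(-1.81)|=0.2870 |R(-0.88)|=0.4186 |R(-0.75)|=0.4741
Bisect:
  x_lo=-3.4325 |R|=2.5021  x_hi=-0.2327 |R|=0.7924
  mid=-1.83257 |R|=0.29079 →hi
  mid=-2.63251 |R|=0.79305 →hi
  mid=-3.03248 |R|=1.44129 →lo
  mid=-2.83250 |R|=1.07353 →lo
  mid=-2.73250 |R|=0.92328 →hi
  mid=-2.78250 |R|=0.99580 →hi
  mid=-2.80750 |R|=1.03400 →lo
  ...
  [-2.78543,-2.78524] ⇒ x*=-2.7853
So |R|<1 on (-2.7853, 0).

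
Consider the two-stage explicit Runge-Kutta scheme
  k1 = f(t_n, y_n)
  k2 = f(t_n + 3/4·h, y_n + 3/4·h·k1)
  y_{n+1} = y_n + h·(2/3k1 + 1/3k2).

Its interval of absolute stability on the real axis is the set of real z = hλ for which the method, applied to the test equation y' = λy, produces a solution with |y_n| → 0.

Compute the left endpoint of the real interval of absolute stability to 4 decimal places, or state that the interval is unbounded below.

left endpoint -4.0000.

Set f=λy, z=hλ:
  k1=λy_n ⇒ h·k1=z·y_n;  k2=λ(1+3/4z)y_n ⇒ h·k2=z(1+3/4z)y_n
  y_{n+1}/y_n = 1 + 2/3z + 1/3z(1+3/4z) = 1 + z + 1/4z²
  ⇒ R(z) = 1 + z + 1/4z².

Boundary: |R(x)|=1, x<0.
x=-0.5: |R|=0.5625
R=1: x+1/4x²=0 ⇒ x=−4=-4.0000; min R=1−1/(4·1/4)=0.0000>−1
Confirm numerically:
  x=-3.542: |R|=0.59444 <1
  x=-2.735: |R|=0.13506 <1
  x=-2.453: |R|=0.05130 <1
  x=-1.948: |R|=0.00068 <1
  x=-4.373: |R|=1.40778 >1
  x=-4.344: |R|=1.37358 >1
Stable set (-4.0000, 0).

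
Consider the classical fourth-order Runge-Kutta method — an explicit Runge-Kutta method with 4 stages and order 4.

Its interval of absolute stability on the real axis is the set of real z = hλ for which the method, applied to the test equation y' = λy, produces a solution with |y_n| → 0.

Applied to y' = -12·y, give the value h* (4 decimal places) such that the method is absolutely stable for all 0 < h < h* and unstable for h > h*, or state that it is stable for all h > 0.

(-2.7853,0); λ=-12 ⇒ h* = 0.2321.

On y'=λy, z=hλ:
  order 4, 4-stage ⇒ R(z)=1+z+z^2/2+z^3/6+z^4/24
  (e.g. R(-1.7)=0.27417, |R|=0.27417)

Need |R(x)|<1, x<0.
x=-1.7: |R|=0.2742
|R(-1.88)|=0.3003 |R(-1.53)|=0.2718 |R(-0.73)|=0.4834
Bisect:
  x_lo=-3.6076 |R|=3.1323  x_hi=-0.1859 |R|=0.8303
  mid=-1.89680 |R|=0.30408 →hi
  mid=-2.75222 |R|=0.95127 →hi
  mid=-3.17993 |R|=1.77732 →lo
  mid=-2.96608 |R|=1.30858 →lo
  mid=-2.85915 |R|=1.11718 →lo
  mid=-2.80568 |R|=1.03118 →lo
  mid=-2.77895 |R|=0.99048 →hi
  mid=-2.79232 |R|=1.01064 →lo
  mid=-2.78563 |R|=1.00051 →lo
  ...
  [-2.78543,-2.78522] ⇒ x*=-2.7853
Stable set (-2.7853, 0).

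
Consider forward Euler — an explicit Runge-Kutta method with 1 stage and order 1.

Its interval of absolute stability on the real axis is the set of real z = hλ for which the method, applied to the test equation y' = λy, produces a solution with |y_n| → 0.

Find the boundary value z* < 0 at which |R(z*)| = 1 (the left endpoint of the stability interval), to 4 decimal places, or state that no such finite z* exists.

left endpoint -2.0000.

Set f=λy, z=hλ:
  order 1, 1-stage ⇒ R(z)=1+z
  (e.g. R(-1.33)=-0.33000, |R|=0.33000)

Need |R(x)|<1, x<0.
x=-1.33: |R|=0.3300
|R(-2.34)|=1.3400 |R(-2.02)|=1.0200 |R(-1.61)|=0.6100
Bisect:
  x_lo=-2.6293 |R|=1.6293  x_hi=-0.1147 |R|=0.8853
  mid=-1.37198 |R|=0.37198 →hi
  mid=-2.00064 |R|=1.00064 →lo
  mid=-1.68631 |R|=0.68631 →hi
  mid=-1.84348 |R|=0.84348 →hi
  mid=-1.92206 |R|=0.92206 →hi
  mid=-1.96135 |R|=0.96135 →hi
  mid=-1.98099 |R|=0.98099 →hi
  mid=-1.99082 |R|=0.99082 →hi
  mid=-1.99573 |R|=0.99573 →hi
  ...
  [-2.00003,-1.99987] ⇒ x*=-2.0000
Stable set (-2.0000, 0).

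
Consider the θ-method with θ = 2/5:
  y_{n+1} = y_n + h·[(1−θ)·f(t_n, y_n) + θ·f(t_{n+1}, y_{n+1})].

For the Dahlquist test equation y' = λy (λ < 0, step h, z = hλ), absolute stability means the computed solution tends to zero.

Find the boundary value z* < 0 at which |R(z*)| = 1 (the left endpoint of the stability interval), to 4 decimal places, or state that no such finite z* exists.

z* = -10.0000.

On y'=λy, z=hλ:
  y_{n+1} = y_n + z·[3/5·y_n + 2/5·y_{n+1}] ⇒ (1 − 2/5z)y_{n+1} = (1 + 3/5z)y_n
  so R(z) = (1 + 3/5z)/(1 − 2/5z).

Find x<0 with |R(x)|<1.
x=-0.53: |R|=0.5627
R=−1: 1+3/5x = −1+2/5x ⇒ -1/5x=2 ⇒ x=2/(-1/5)=-10.0000
Confirm numerically:
  x=-6.720: |R|=0.82213 <1
  x=-6.472: |R|=0.80339 <1
  x=-5.094: |R|=0.67698 <1
  x=-10.306: |R|=1.01195 >1
  x=-10.235: |R|=1.00923 >1
Stable set (-10.0000, 0).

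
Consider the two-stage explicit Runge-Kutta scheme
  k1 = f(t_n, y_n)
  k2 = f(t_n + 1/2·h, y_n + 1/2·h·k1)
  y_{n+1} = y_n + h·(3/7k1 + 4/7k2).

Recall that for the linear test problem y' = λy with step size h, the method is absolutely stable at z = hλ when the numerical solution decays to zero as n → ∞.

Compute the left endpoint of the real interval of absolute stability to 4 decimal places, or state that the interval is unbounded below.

Set f=λy, z=hλ:
  k1=λy_n ⇒ h·k1=z·y_n;  k2=λ(1+1/2z)y_n ⇒ h·k2=z(1+1/2z)y_n
  y_{n+1}/y_n = 1 + 3/7z + 4/7z(1+1/2z) = 1 + z + 2/7z²
  so R(z) = 1 + z + 2/7z².

Need |R(x)|<1, x<0.
x=-1.78: |R|=0.1253
R=1: x+2/7x²=0 ⇒ x=−7/2=-3.5000; min R=1−1/(4·2/7)=0.1250>−1
Confirm numerically:
  x=-2.717: |R|=0.39217 <1
  x=-2.366: |R|=0.23342 <1
  x=-1.644: |R|=0.12821 <1
  x=-3.963: |R|=1.52425 >1
  x=-3.885: |R|=1.42735 >1
  x=-3.532: |R|=1.03229 >1
So |R|<1 on (-3.5000, 0).

left endpoint -3.5000.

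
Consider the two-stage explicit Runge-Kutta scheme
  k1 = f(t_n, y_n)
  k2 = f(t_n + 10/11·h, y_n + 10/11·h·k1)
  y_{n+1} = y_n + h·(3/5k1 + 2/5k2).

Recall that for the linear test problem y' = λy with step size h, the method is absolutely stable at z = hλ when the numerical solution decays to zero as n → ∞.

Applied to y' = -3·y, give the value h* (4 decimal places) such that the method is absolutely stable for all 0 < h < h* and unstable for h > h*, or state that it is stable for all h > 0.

Set f=λy, z=hλ:
  k1=λy_n ⇒ h·k1=z·y_n;  k2=λ(1+10/11z)y_n ⇒ h·k2=z(1+10/11z)y_n
  y_{n+1}/y_n = 1 + 3/5z + 2/5z(1+10/11z) = 1 + z + 4/11z²
  Hence R(z) = 1 + z + 4/11z².

Solve |R(x)|<1 on ℝ⁻.
x=-0.98: |R|=0.3692
R=1: x+4/11x²=0 ⇒ x=−11/4=-2.7500; min R=1−1/(4·4/11)=0.3125>−1
Confirm numerically:
  x=-2.703: |R|=0.95380 <1
  x=-2.573: |R|=0.83439 <1
  x=-2.131: |R|=0.52033 <1
  x=-2.065: |R|=0.48563 <1
  x=-2.958: |R|=1.22373 >1
  x=-2.923: |R|=1.18388 >1
  x=-2.841: |R|=1.09401 >1
So |R|<1 on (-2.7500, 0).

(-2.7500,0); λ=-3 ⇒ h* = (11/4)/3 = 0.9167.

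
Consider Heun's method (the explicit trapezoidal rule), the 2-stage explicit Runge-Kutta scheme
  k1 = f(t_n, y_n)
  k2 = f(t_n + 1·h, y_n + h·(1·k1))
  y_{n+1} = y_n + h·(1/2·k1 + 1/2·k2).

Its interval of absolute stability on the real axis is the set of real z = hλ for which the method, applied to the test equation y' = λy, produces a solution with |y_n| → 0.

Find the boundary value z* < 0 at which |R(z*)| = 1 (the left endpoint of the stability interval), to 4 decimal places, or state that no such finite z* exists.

On y'=λy, z=hλ:
  order 2, 2-stage ⇒ R(z)=1+z+z^2/2
  (e.g. R(-1.48)=0.61520, |R|=0.61520)

Need |R(x)|<1, x<0.
x=-1.48: |R|=0.6152
|R(-2.38)|=1.4522 |R(-0.86)|=0.5098 |R(-0.54)|=0.6058
Bisect:
  x_lo=-2.8564 |R|=2.2231  x_hi=-0.0946 |R|=0.9099
  mid=-1.47551 |R|=0.61305 →hi
  mid=-2.16596 |R|=1.17973 →lo
  mid=-1.82073 |R|=0.83680 →hi
  mid=-1.99334 |R|=0.99337 →hi
  mid=-2.07965 |R|=1.08282 →lo
  mid=-2.03650 |R|=1.03716 →lo
  mid=-2.01492 |R|=1.01503 →lo
  mid=-2.00413 |R|=1.00414 →lo
  ...
  [-2.00009,-1.99992] ⇒ x*=-2.0000
So |R|<1 on (-2.0000, 0).

left endpoint -2.0000.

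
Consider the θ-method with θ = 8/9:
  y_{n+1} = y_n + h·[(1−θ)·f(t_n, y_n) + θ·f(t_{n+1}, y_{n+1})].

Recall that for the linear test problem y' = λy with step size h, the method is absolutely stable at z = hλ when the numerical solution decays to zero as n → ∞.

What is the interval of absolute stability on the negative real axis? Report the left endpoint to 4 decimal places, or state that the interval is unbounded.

On y'=λy, z=hλ:
  y_{n+1} = y_n + z·[1/9·y_n + 8/9·y_{n+1}] ⇒ (1 − 8/9z)y_{n+1} = (1 + 1/9z)y_n
  so R(z) = (1 + 1/9z)/(1 − 8/9z).

Boundary: |R(x)|=1, x<0.
x=-0.99: |R|=0.4734
x=-2: |R|=0.2800
x=-10: |R|=0.0112
x=-100: |R|=0.1125
θ=8/9≥1/2 ⇒ |1+1/9x|<|1−8/9x| ∀x<0 ⇒ interval (−∞,0).

interval (−∞, 0).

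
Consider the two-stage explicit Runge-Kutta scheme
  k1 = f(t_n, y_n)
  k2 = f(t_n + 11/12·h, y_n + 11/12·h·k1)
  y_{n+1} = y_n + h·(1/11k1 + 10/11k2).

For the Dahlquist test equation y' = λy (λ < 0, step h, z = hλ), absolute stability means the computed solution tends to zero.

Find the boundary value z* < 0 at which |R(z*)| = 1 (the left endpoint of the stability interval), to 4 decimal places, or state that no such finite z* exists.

left endpoint -1.2000.

With y'=λy (z=hλ):
  k1=λy_n ⇒ h·k1=z·y_n;  k2=λ(1+11/12z)y_n ⇒ h·k2=z(1+11/12z)y_n
  y_{n+1}/y_n = 1 + 1/11z + 10/11z(1+11/12z) = 1 + z + 5/6z²
  so R(z) = 1 + z + 5/6z².

Need |R(x)|<1, x<0.
x=-0.93: |R|=0.7908
R=1: x+5/6x²=0 ⇒ x=−6/5=-1.2000; min R=1−1/(4·5/6)=0.7000>−1
Confirm numerically:
  x=-0.963: |R|=0.80981 <1
  x=-0.870: |R|=0.76075 <1
  x=-0.701: |R|=0.70850 <1
  x=-1.792: |R|=1.88405 >1
  x=-1.532: |R|=1.42385 >1
Interval (-1.2000, 0).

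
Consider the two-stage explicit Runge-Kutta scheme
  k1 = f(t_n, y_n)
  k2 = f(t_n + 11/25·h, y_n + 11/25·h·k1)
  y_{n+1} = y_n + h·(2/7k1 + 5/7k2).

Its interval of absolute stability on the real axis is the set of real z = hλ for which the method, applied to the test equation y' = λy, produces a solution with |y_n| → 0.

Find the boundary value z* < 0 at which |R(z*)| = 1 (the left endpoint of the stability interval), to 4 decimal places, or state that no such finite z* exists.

left endpoint -3.1818.

Test eqn y'=λy, z=hλ:
  k1=λy_n ⇒ h·k1=z·y_n;  k2=λ(1+11/25z)y_n ⇒ h·k2=z(1+11/25z)y_n
  y_{n+1}/y_n = 1 + 2/7z + 5/7z(1+11/25z) = 1 + z + 11/35z²
  R(z) = 1 + z + 11/35z².

Need |R(x)|<1, x<0.
x=-1.08: |R|=0.2866
R=1: x+11/35x²=0 ⇒ x=−35/11=-3.1818; min R=1−1/(4·11/35)=0.2045>−1
Confirm numerically:
  x=-2.019: |R|=0.26214 <1
  x=-1.721: |R|=0.20986 <1
  x=-1.467: |R|=0.20937 <1
  x=-3.755: |R|=1.67644 >1
  x=-3.699: |R|=1.60125 >1
  x=-3.682: |R|=1.57881 >1
Interval (-3.1818, 0).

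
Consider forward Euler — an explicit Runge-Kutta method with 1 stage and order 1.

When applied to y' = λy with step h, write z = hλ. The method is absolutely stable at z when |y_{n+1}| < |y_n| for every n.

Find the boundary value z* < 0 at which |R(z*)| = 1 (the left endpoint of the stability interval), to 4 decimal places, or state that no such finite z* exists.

Set f=λy, z=hλ:
  order 1, 1-stage ⇒ R(z)=1+z
  (e.g. R(-1.05)=-0.05000, |R|=0.05000)

Solve |R(x)|<1 on ℝ⁻.
x=-1.05: |R|=0.0500
|R(-2.25)|=1.2500 |R(-1.85)|=0.8500 |R(-1.37)|=0.3700
Bisect:
  x_lo=-2.5563 |R|=1.5563  x_hi=-0.2378 |R|=0.7622
  mid=-1.39705 |R|=0.39705 →hi
  mid=-1.97666 |R|=0.97666 →hi
  mid=-2.26646 |R|=1.26646 →lo
  mid=-2.12156 |R|=1.12156 →lo
  mid=-2.04911 |R|=1.04911 →lo
  mid=-2.01288 |R|=1.01288 →lo
  mid=-1.99477 |R|=0.99477 →hi
  ...
  [-2.00001,-1.99987] ⇒ x*=-2.0000
Stable set (-2.0000, 0).

left endpoint -2.0000.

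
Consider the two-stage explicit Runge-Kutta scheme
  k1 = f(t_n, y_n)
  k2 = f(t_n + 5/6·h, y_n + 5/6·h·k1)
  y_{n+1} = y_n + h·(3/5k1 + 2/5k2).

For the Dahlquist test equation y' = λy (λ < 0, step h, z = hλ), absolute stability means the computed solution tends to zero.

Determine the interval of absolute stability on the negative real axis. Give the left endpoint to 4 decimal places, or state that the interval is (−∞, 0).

(-3.0000, 0).

With y'=λy (z=hλ):
  k1=λy_n ⇒ h·k1=z·y_n;  k2=λ(1+5/6z)y_n ⇒ h·k2=z(1+5/6z)y_n
  y_{n+1}/y_n = 1 + 3/5z + 2/5z(1+5/6z) = 1 + z + 1/3z²
  so R(z) = 1 + z + 1/3z².

Solve |R(x)|<1 on ℝ⁻.
x=-1.29: |R|=0.2647
R=1: x+1/3x²=0 ⇒ x=−3=-3.0000; min R=1−1/(4·1/3)=0.2500>−1
Confirm numerically:
  x=-2.706: |R|=0.73481 <1
  x=-2.423: |R|=0.53398 <1
  x=-2.259: |R|=0.44203 <1
  x=-3.531: |R|=1.62499 >1
  x=-3.508: |R|=1.59402 >1
Stable set (-3.0000, 0).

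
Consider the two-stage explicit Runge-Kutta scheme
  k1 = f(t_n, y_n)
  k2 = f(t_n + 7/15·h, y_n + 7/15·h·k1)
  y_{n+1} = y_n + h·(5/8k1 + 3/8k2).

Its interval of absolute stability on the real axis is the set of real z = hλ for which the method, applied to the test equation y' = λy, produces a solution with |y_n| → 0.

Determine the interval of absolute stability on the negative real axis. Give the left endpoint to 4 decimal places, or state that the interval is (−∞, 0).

Set f=λy, z=hλ:
  k1=λy_n ⇒ h·k1=z·y_n;  k2=λ(1+7/15z)y_n ⇒ h·k2=z(1+7/15z)y_n
  y_{n+1}/y_n = 1 + 5/8z + 3/8z(1+7/15z) = 1 + z + 7/40z²
  R(z) = 1 + z + 7/40z².

Find x<0 with |R(x)|<1.
x=-1.14: |R|=0.0874
R=1: x+7/40x²=0 ⇒ x=−40/7=-5.7143; min R=1−1/(4·7/40)=-0.4286>−1
Confirm numerically:
  x=-4.218: |R|=0.10448 <1
  x=-3.775: |R|=0.28114 <1
  x=-2.584: |R|=0.41552 <1
  x=-2.483: |R|=0.40407 <1
  x=-6.125: |R|=1.44023 >1
  x=-5.921: |R|=1.21419 >1
Stable set (-5.7143, 0).

z∈(-5.7143,0).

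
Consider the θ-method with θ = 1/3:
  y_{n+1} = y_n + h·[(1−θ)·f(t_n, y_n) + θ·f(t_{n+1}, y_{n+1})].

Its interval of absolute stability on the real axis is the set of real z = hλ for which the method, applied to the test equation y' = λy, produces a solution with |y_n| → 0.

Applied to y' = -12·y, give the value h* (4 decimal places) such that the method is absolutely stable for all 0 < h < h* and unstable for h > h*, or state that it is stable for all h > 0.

(-6.0000,0); λ=-12 ⇒ h* = (6)/12 = 0.5000.

Set f=λy, z=hλ:
  y_{n+1} = y_n + z·[2/3·y_n + 1/3·y_{n+1}] ⇒ (1 − 1/3z)y_{n+1} = (1 + 2/3z)y_n
  ⇒ R(z) = (1 + 2/3z)/(1 − 1/3z).

Solve |R(x)|<1 on ℝ⁻.
x=-1.3: |R|=0.0930
R=−1: 1+2/3x = −1+1/3x ⇒ -1/3x=2 ⇒ x=2/(-1/3)=-6.0000
Confirm numerically:
  x=-5.560: |R|=0.94860 <1
  x=-5.076: |R|=0.88559 <1
  x=-3.617: |R|=0.63987 <1
  x=-2.563: |R|=0.38217 <1
  x=-6.346: |R|=1.03702 >1
  x=-6.067: |R|=1.00739 >1
Stable set (-6.0000, 0).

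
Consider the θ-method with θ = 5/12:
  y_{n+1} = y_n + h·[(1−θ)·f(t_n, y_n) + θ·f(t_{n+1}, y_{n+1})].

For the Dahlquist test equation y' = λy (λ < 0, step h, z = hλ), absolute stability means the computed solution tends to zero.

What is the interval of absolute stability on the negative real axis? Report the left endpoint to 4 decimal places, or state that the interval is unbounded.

Test eqn y'=λy, z=hλ:
  y_{n+1} = y_n + z·[7/12·y_n + 5/12·y_{n+1}] ⇒ (1 − 5/12z)y_{n+1} = (1 + 7/12z)y_n
  R(z) = (1 + 7/12z)/(1 − 5/12z).

Need |R(x)|<1, x<0.
x=-1.63: |R|=0.0293
R=−1: 1+7/12x = −1+5/12x ⇒ -1/6x=2 ⇒ x=2/(-1/6)=-12.0000
Confirm numerically:
  x=-8.661: |R|=0.87925 <1
  x=-8.476: |R|=0.87039 <1
  x=-6.396: |R|=0.74516 <1
  x=-12.598: |R|=1.01595 >1
  x=-12.245: |R|=1.00669 >1
  x=-12.052: |R|=1.00144 >1
So |R|<1 on (-12.0000, 0).

z∈(-12.0000,0).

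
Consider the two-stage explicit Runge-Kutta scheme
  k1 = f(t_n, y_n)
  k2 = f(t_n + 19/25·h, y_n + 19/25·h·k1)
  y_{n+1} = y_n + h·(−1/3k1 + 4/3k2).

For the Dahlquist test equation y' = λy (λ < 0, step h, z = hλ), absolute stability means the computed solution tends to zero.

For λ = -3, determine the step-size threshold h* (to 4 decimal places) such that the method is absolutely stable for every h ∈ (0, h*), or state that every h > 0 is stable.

(-0.9868,0); λ=-3 ⇒ h* = (75/76)/3 = 0.3289.

On y'=λy, z=hλ:
  k1=λy_n ⇒ h·k1=z·y_n;  k2=λ(1+19/25z)y_n ⇒ h·k2=z(1+19/25z)y_n
  y_{n+1}/y_n = 1 − 1/3z + 4/3z(1+19/25z) = 1 + z + 76/75z²
  ⇒ R(z) = 1 + z + 76/75z².

Need |R(x)|<1, x<0.
x=-0.39: |R|=0.7641
R=1: x+76/75x²=0 ⇒ x=−75/76=-0.9868; min R=1−1/(4·76/75)=0.7533>−1
Confirm numerically:
  x=-0.783: |R|=0.83826 <1
  x=-0.600: |R|=0.76480 <1
  x=-0.559: |R|=0.75765 <1
  x=-0.503: |R|=0.75338 <1
  x=-1.392: |R|=1.57150 >1
  x=-1.093: |R|=1.11758 >1
Interval (-0.9868, 0).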